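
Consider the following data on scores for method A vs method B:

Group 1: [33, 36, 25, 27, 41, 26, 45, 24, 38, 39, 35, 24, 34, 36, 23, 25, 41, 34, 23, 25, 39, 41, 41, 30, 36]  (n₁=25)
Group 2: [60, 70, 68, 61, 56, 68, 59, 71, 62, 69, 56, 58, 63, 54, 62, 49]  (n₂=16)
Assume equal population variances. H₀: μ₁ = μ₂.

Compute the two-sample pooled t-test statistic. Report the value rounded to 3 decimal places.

x̄₁=32.840, s₁=7.004, n₁=25
x̄₂=61.625, s₂=6.323, n₂=16
s_p² = [24·7.004² + 15·6.323²]/39 = 45.5669
SE = √(s_p²·(1/25+1/16)) = 2.1612
t = (32.840−61.625)/2.1612 = -13.3192
df = 39

test statistic = -13.319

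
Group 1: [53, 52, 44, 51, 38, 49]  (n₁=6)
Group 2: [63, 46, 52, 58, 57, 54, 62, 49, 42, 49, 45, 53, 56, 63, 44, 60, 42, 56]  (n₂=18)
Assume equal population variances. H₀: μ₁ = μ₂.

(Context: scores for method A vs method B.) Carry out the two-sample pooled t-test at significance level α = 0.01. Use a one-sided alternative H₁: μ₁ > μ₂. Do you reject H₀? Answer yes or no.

x̄₁=47.833, s₁=5.776, n₁=6
x̄₂=52.833, s₂=7.106, n₂=18
s_p² = [5·5.776² + 17·7.106²]/22 = 46.6061
SE = √(s_p²·(1/6+1/18)) = 3.2182
t = (47.833−52.833)/3.2182 = -1.5537
df = 22
p-value (one-sided, H₁ greater) = 0.93273
At α=0.01: p ≥ α → fail to reject H₀

reject H₀: no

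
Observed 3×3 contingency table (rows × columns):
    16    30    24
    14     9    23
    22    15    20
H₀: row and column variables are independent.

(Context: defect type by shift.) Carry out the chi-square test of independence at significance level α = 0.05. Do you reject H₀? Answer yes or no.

reject H₀: yes

Row totals [70, 46, 57], col totals [52, 54, 67], n=173
χ² = (16−21.04)²/21.04 + (30−21.85)²/21.85 + (24−27.11)²/27.11 + (14−13.83)²/13.83 + (9−14.36)²/14.36 + (23−17.82)²/17.82 + (22−17.13)²/17.13 + (15−17.79)²/17.79 + (20−22.08)²/22.08 = 10.1311
df = 4
p-value (upper-tail) = 0.03828
At α=0.05: p < α → reject H₀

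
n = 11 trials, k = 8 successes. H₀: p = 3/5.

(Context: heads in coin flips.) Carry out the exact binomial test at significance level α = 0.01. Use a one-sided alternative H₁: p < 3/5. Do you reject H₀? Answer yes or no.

reject H₀: no

Exact binomial: n=11, k=8, p₀=3/5=0.6000
P(X≤8) from Σ C(n,i)·p₀^i·(1−p₀)^(n−i)
p-value (one-sided, H₁ less) = 0.88108
At α=0.01: p ≥ α → fail to reject H₀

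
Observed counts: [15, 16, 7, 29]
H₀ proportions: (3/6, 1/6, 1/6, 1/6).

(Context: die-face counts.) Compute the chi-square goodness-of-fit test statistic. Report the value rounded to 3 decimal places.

test statistic = 42.343

n = 67; E_i = n·p_i = [33.50, 11.17, 11.17, 11.17]
χ² = (15−33.50)²/33.50 + (16−11.17)²/11.17 + (7−11.17)²/11.17 + (29−11.17)²/11.17 = 42.3433
df = 3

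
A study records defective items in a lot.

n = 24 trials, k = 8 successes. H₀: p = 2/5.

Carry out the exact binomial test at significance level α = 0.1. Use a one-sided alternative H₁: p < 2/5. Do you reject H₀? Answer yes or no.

Exact binomial: n=24, k=8, p₀=2/5=0.4000
P(X≤8) from Σ C(n,i)·p₀^i·(1−p₀)^(n−i)
p-value (one-sided, H₁ less) = 0.32792
At α=0.1: p ≥ α → fail to reject H₀

reject H₀: no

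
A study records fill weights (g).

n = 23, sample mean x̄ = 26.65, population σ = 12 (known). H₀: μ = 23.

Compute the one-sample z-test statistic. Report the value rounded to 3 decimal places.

test statistic = 1.459

SE = σ/√n = 12/√23 = 2.5022
z = (x̄−μ₀)/SE = (26.65−23)/2.5022 = 1.4587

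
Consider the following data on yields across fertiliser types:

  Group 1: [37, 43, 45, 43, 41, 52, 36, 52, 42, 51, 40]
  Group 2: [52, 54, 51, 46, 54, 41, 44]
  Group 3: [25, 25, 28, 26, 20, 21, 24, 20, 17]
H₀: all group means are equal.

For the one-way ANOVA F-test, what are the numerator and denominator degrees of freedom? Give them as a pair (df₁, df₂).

degrees of freedom = [2, 24]

k = 3 groups, N = 27 total
df = (k−1, N−k) = (3−1, 27−3) = (2, 24)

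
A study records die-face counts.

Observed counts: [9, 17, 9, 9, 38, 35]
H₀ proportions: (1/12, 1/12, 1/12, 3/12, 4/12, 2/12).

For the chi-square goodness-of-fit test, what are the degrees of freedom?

df = k − 1 = 6 − 1 = 5

degrees of freedom = 5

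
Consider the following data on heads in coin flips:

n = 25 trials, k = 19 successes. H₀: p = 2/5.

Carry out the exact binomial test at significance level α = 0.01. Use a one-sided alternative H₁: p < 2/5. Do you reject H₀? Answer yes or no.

reject H₀: no

Exact binomial: n=25, k=19, p₀=2/5=0.4000
P(X≤19) from Σ C(n,i)·p₀^i·(1−p₀)^(n−i)
p-value (one-sided, H₁ less) = 0.99995
At α=0.01: p ≥ α → fail to reject H₀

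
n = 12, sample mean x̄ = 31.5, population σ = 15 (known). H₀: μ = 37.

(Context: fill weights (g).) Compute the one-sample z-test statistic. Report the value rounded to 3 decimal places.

test statistic = -1.270

SE = σ/√n = 15/√12 = 4.3301
z = (x̄−μ₀)/SE = (31.5−37)/4.3301 = -1.2702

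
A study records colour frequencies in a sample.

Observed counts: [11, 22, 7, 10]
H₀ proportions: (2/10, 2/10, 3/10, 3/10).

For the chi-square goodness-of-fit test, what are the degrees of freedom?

df = k − 1 = 4 − 1 = 3

degrees of freedom = 3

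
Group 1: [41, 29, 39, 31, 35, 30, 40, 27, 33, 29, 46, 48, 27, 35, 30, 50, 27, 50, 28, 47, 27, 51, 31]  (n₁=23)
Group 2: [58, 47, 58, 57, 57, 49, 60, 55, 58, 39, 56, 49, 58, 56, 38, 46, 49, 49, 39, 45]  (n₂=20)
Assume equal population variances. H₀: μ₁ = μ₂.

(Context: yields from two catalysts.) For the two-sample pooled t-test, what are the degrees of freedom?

df = n₁ + n₂ − 2 = 23 + 20 − 2 = 41

degrees of freedom = 41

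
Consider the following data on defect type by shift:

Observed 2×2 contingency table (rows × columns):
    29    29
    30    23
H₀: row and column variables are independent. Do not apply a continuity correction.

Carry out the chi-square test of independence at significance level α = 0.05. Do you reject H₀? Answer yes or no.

reject H₀: no

Row totals [58, 53], col totals [59, 52], n=111
χ² = (29−30.83)²/30.83 + (29−27.17)²/27.17 + (30−28.17)²/28.17 + (23−24.83)²/24.83 = 0.4850
df = 1
p-value (upper-tail) = 0.48616
At α=0.05: p ≥ α → fail to reject H₀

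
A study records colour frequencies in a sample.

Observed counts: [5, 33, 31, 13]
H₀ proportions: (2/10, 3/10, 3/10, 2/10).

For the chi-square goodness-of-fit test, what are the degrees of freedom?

degrees of freedom = 3

df = k − 1 = 4 − 1 = 3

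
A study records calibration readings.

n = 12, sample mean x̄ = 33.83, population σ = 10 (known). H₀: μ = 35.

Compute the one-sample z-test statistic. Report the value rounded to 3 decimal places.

SE = σ/√n = 10/√12 = 2.8868
z = (x̄−μ₀)/SE = (33.83−35)/2.8868 = -0.4053

test statistic = -0.405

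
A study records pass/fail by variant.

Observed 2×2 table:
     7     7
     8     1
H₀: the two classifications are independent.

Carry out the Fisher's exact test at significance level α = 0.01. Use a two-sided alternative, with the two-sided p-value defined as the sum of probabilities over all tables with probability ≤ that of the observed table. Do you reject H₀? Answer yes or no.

Margins: r₁=14, r₂=9, c₁=15, c₂=8, n=23
p_obs = C(14,7)·C(9,8)/C(23,15); sum pmf over tables with pmf ≤ p_obs
p-value (two-sided) = 0.08576
At α=0.01: p ≥ α → fail to reject H₀

reject H₀: no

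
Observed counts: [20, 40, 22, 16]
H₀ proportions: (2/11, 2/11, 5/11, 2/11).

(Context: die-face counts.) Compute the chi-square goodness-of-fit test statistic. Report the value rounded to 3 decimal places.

n = 98; E_i = n·p_i = [17.82, 17.82, 44.55, 17.82]
χ² = (20−17.82)²/17.82 + (40−17.82)²/17.82 + (22−44.55)²/44.55 + (16−17.82)²/17.82 = 39.4776
df = 3

test statistic = 39.478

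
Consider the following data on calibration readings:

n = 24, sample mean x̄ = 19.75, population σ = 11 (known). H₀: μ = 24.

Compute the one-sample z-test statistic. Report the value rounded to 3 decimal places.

test statistic = -1.893

SE = σ/√n = 11/√24 = 2.2454
z = (x̄−μ₀)/SE = (19.75−24)/2.2454 = -1.8928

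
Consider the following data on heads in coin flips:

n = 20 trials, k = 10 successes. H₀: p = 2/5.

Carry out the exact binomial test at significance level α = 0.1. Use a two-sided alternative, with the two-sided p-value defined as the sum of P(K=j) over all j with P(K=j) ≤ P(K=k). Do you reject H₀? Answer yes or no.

reject H₀: no

Exact binomial: n=20, k=10, p₀=2/5=0.4000
P(X=j) = C(n,j)·p₀^j·(1−p₀)^(n−j); p = Σ P(X=j) over j with P(X=j) ≤ P(X=10)
p-value (two-sided) = 0.37026
At α=0.1: p ≥ α → fail to reject H₀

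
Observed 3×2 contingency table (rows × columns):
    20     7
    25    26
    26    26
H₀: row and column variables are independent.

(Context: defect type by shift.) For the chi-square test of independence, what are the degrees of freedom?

degrees of freedom = 2

df = (r−1)(c−1) = (3−1)·(2−1) = 2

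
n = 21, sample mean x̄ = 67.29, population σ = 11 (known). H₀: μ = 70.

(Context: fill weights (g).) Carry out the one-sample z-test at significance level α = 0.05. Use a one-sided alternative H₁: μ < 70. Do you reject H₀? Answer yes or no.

reject H₀: no

SE = σ/√n = 11/√21 = 2.4004
z = (x̄−μ₀)/SE = (67.29−70)/2.4004 = -1.1290
p-value (one-sided, H₁ less) = 0.12945
At α=0.05: p ≥ α → fail to reject H₀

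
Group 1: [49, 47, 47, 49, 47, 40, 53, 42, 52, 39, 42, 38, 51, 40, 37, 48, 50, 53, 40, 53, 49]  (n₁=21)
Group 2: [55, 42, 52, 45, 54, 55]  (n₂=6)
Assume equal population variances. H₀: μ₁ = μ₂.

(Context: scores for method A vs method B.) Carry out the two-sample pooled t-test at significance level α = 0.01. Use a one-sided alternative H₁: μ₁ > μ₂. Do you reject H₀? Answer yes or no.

x̄₁=46.000, s₁=5.441, n₁=21
x̄₂=50.500, s₂=5.612, n₂=6
s_p² = [20·5.441² + 5·5.612²]/25 = 29.9800
SE = √(s_p²·(1/21+1/6)) = 2.5346
t = (46.000−50.500)/2.5346 = -1.7754
df = 25
p-value (one-sided, H₁ greater) = 0.95600
At α=0.01: p ≥ α → fail to reject H₀

reject H₀: no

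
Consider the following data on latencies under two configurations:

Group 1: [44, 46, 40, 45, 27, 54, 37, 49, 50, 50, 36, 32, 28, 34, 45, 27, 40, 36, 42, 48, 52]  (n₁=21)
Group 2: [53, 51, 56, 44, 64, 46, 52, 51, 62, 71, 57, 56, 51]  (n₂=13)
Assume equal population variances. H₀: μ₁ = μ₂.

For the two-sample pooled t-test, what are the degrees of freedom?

degrees of freedom = 32

df = n₁ + n₂ − 2 = 21 + 13 − 2 = 32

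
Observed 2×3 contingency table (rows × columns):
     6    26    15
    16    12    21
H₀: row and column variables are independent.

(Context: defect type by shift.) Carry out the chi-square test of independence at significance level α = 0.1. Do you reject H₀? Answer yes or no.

Row totals [47, 49], col totals [22, 38, 36], n=96
χ² = (6−10.77)²/10.77 + (26−18.60)²/18.60 + (15−17.62)²/17.62 + (16−11.23)²/11.23 + (12−19.40)²/19.40 + (21−18.38)²/18.38 = 10.6663
df = 2
p-value (upper-tail) = 0.00483
At α=0.1: p < α → reject H₀

reject H₀: yes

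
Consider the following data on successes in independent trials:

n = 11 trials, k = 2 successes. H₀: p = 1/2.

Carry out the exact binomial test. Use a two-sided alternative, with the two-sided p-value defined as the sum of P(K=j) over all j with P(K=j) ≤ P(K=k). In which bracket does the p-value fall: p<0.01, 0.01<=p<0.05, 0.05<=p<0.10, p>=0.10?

p-value bracket: 0.05<=p<0.10

Exact binomial: n=11, k=2, p₀=1/2=0.5000
P(X=j) = C(n,j)·p₀^j·(1−p₀)^(n−j); p = Σ P(X=j) over j with P(X=j) ≤ P(X=2)
p-value (two-sided) = 0.06543
→ bracket: 0.05<=p<0.10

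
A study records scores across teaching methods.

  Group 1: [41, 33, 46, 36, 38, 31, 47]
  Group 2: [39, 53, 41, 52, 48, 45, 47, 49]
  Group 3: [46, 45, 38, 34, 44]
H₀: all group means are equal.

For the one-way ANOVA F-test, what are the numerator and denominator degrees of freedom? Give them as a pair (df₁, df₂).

k = 3 groups, N = 20 total
df = (k−1, N−k) = (3−1, 20−3) = (2, 17)

degrees of freedom = [2, 17]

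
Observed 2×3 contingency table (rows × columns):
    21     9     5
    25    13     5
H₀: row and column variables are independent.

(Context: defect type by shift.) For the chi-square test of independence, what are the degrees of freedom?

degrees of freedom = 2

df = (r−1)(c−1) = (2−1)·(3−1) = 2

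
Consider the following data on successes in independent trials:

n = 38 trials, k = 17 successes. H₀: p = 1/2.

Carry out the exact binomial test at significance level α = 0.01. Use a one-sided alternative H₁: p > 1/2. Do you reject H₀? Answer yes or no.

Exact binomial: n=38, k=17, p₀=1/2=0.5000
P(X≥17) from Σ C(n,i)·p₀^i·(1−p₀)^(n−i)
p-value (one-sided, H₁ greater) = 0.79115
At α=0.01: p ≥ α → fail to reject H₀

reject H₀: no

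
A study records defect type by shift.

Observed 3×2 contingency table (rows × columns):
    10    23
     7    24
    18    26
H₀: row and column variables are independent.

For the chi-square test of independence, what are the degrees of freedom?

degrees of freedom = 2

df = (r−1)(c−1) = (3−1)·(2−1) = 2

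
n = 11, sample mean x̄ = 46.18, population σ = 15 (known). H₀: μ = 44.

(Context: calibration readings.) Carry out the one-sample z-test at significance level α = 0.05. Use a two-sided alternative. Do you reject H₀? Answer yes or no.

reject H₀: no

SE = σ/√n = 15/√11 = 4.5227
z = (x̄−μ₀)/SE = (46.18−44)/4.5227 = 0.4820
p-value (two-sided) = 0.62979
At α=0.05: p ≥ α → fail to reject H₀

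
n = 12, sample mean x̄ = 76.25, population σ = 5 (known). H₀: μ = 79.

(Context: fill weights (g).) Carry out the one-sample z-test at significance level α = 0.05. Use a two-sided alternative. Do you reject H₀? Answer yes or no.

SE = σ/√n = 5/√12 = 1.4434
z = (x̄−μ₀)/SE = (76.25−79)/1.4434 = -1.9053
p-value (two-sided) = 0.05675
At α=0.05: p ≥ α → fail to reject H₀

reject H₀: no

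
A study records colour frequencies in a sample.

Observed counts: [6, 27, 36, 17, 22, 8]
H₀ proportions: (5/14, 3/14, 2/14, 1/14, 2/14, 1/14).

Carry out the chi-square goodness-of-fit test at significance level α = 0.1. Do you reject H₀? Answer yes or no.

n = 116; E_i = n·p_i = [41.43, 24.86, 16.57, 8.29, 16.57, 8.29]
χ² = (6−41.43)²/41.43 + (27−24.86)²/24.86 + (36−16.57)²/16.57 + (17−8.29)²/8.29 + (22−16.57)²/16.57 + (8−8.29)²/8.29 = 64.2138
df = 5
p-value (upper-tail) = 0.00000
At α=0.1: p < α → reject H₀

reject H₀: yes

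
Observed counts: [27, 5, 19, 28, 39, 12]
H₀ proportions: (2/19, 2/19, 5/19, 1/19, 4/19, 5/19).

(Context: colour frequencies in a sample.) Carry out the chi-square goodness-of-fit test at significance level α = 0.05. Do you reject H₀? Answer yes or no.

n = 130; E_i = n·p_i = [13.68, 13.68, 34.21, 6.84, 27.37, 34.21]
χ² = (27−13.68)²/13.68 + (5−13.68)²/13.68 + (19−34.21)²/34.21 + (28−6.84)²/6.84 + (39−27.37)²/27.37 + (12−34.21)²/34.21 = 110.0212
df = 5
p-value (upper-tail) = 0.00000
At α=0.05: p < α → reject H₀

reject H₀: yes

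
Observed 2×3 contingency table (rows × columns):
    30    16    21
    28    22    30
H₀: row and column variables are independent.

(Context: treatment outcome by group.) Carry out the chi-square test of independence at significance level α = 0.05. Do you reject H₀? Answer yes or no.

Row totals [67, 80], col totals [58, 38, 51], n=147
χ² = (30−26.44)²/26.44 + (16−17.32)²/17.32 + (21−23.24)²/23.24 + (28−31.56)²/31.56 + (22−20.68)²/20.68 + (30−27.76)²/27.76 = 1.4664
df = 2
p-value (upper-tail) = 0.48037
At α=0.05: p ≥ α → fail to reject H₀

reject H₀: no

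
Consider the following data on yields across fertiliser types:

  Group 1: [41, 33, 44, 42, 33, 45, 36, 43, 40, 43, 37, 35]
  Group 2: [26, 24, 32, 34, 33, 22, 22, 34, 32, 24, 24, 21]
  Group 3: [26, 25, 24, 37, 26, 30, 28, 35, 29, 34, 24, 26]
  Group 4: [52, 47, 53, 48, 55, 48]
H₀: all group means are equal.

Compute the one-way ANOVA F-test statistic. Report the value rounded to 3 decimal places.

Group means [39.33, 27.33, 28.67, 50.50], grand mean 34.452
SSB = Σnᵢ(x̄ᵢ−x̄)² = 2840.905; SSW = ΣΣ(x−x̄ᵢ)² = 775.500
MSB = 2840.905/3 = 946.9683; MSW = 775.500/38 = 20.4079
F = MSB/MSW = 46.4021
df = (3, 38)

test statistic = 46.402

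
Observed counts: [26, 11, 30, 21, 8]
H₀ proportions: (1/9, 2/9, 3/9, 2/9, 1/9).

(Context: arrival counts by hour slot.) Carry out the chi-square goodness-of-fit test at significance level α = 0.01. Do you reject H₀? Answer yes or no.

reject H₀: yes

n = 96; E_i = n·p_i = [10.67, 21.33, 32.00, 21.33, 10.67]
χ² = (26−10.67)²/10.67 + (11−21.33)²/21.33 + (30−32.00)²/32.00 + (21−21.33)²/21.33 + (8−10.67)²/10.67 = 27.8438
df = 4
p-value (upper-tail) = 0.00001
At α=0.01: p < α → reject H₀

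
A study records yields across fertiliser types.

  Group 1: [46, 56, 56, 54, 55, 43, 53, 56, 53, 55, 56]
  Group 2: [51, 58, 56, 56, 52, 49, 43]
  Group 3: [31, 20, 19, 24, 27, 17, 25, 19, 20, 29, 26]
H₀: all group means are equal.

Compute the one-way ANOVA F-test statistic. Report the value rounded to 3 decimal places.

test statistic = 134.393

Group means [53.00, 52.14, 23.36], grand mean 41.552
SSB = Σnᵢ(x̄ᵢ−x̄)² = 5865.770; SSW = ΣΣ(x−x̄ᵢ)² = 567.403
MSB = 5865.770/2 = 2932.8849; MSW = 567.403/26 = 21.8232
F = MSB/MSW = 134.3931
df = (2, 26)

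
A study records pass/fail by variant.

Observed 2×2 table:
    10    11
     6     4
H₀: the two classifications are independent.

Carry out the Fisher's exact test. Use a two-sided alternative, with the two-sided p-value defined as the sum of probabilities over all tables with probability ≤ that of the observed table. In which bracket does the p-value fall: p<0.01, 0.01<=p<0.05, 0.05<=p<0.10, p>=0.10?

p-value bracket: p>=0.10

Margins: r₁=21, r₂=10, c₁=16, c₂=15, n=31
p_obs = C(21,10)·C(10,6)/C(31,16); sum pmf over tables with pmf ≤ p_obs
p-value (two-sided) = 0.70425
→ bracket: p>=0.10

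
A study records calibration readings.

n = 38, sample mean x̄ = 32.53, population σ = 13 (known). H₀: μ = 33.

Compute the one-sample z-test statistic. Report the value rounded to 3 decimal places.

test statistic = -0.223

SE = σ/√n = 13/√38 = 2.1089
z = (x̄−μ₀)/SE = (32.53−33)/2.1089 = -0.2229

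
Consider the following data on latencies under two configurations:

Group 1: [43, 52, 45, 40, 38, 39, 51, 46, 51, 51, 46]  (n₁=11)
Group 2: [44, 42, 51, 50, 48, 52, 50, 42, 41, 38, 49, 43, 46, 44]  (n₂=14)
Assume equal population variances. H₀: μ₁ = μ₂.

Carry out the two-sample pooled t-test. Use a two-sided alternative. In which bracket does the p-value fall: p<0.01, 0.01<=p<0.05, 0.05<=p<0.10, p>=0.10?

x̄₁=45.636, s₁=5.182, n₁=11
x̄₂=45.714, s₂=4.322, n₂=14
s_p² = [10·5.182² + 13·4.322²]/23 = 22.2349
SE = √(s_p²·(1/11+1/14)) = 1.8999
t = (45.636−45.714)/1.8999 = -0.0410
df = 23
p-value (two-sided) = 0.96764
→ bracket: p>=0.10

p-value bracket: p>=0.10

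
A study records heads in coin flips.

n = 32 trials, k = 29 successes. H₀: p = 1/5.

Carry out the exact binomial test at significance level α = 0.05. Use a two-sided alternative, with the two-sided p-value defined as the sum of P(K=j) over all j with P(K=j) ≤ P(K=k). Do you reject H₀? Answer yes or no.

reject H₀: yes

Exact binomial: n=32, k=29, p₀=1/5=0.2000
P(X=j) = C(n,j)·p₀^j·(1−p₀)^(n−j); p = Σ P(X=j) over j with P(X=j) ≤ P(X=29)
p-value (two-sided) = 0.00000
At α=0.05: p < α → reject H₀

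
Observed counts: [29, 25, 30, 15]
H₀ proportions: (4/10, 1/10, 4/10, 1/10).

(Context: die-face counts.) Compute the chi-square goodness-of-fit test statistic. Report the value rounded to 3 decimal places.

n = 99; E_i = n·p_i = [39.60, 9.90, 39.60, 9.90]
χ² = (29−39.60)²/39.60 + (25−9.90)²/9.90 + (30−39.60)²/39.60 + (15−9.90)²/9.90 = 30.8232
df = 3

test statistic = 30.823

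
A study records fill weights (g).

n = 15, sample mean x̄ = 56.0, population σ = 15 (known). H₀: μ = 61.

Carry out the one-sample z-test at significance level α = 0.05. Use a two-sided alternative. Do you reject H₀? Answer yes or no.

SE = σ/√n = 15/√15 = 3.8730
z = (x̄−μ₀)/SE = (56.0−61)/3.8730 = -1.2910
p-value (two-sided) = 0.19671
At α=0.05: p ≥ α → fail to reject H₀

reject H₀: no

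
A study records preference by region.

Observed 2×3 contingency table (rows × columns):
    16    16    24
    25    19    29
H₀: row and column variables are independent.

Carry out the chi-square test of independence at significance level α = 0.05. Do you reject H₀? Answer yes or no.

Row totals [56, 73], col totals [41, 35, 53], n=129
χ² = (16−17.80)²/17.80 + (16−15.19)²/15.19 + (24−23.01)²/23.01 + (25−23.20)²/23.20 + (19−19.81)²/19.81 + (29−29.99)²/29.99 = 0.4723
df = 2
p-value (upper-tail) = 0.78964
At α=0.05: p ≥ α → fail to reject H₀

reject H₀: no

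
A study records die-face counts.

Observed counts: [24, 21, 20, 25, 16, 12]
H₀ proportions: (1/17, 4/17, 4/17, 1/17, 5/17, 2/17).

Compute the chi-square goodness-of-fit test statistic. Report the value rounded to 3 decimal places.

n = 118; E_i = n·p_i = [6.94, 27.76, 27.76, 6.94, 34.71, 13.88]
χ² = (24−6.94)²/6.94 + (21−27.76)²/27.76 + (20−27.76)²/27.76 + (25−6.94)²/6.94 + (16−34.71)²/34.71 + (12−13.88)²/13.88 = 103.0648
df = 5

test statistic = 103.065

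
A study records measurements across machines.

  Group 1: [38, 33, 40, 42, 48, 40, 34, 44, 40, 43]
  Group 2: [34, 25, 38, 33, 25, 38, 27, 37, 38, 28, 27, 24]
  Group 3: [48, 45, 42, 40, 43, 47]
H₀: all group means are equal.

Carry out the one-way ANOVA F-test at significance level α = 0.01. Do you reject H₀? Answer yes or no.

reject H₀: yes

Group means [40.20, 31.17, 44.17], grand mean 37.179
SSB = Σnᵢ(x̄ᵢ−x̄)² = 818.007; SSW = ΣΣ(x−x̄ᵢ)² = 586.100
MSB = 818.007/2 = 409.0036; MSW = 586.100/25 = 23.4440
F = MSB/MSW = 17.4460
df = (2, 25)
p-value (upper-tail) = 0.00002
At α=0.01: p < α → reject H₀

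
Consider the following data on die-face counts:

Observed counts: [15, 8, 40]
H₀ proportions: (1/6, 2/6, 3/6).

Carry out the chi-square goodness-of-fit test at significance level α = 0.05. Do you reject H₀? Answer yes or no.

n = 63; E_i = n·p_i = [10.50, 21.00, 31.50]
χ² = (15−10.50)²/10.50 + (8−21.00)²/21.00 + (40−31.50)²/31.50 = 12.2698
df = 2
p-value (upper-tail) = 0.00217
At α=0.05: p < α → reject H₀

reject H₀: yes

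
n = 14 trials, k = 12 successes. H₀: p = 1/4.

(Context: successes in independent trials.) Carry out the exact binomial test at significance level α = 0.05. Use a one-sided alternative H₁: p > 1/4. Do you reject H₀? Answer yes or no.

Exact binomial: n=14, k=12, p₀=1/4=0.2500
P(X≥12) from Σ C(n,i)·p₀^i·(1−p₀)^(n−i)
p-value (one-sided, H₁ greater) = 0.00000
At α=0.05: p < α → reject H₀

reject H₀: yes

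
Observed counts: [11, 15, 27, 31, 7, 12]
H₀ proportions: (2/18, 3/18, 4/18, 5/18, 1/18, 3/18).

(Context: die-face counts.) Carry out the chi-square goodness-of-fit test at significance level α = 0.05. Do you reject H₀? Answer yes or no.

n = 103; E_i = n·p_i = [11.44, 17.17, 22.89, 28.61, 5.72, 17.17]
χ² = (11−11.44)²/11.44 + (15−17.17)²/17.17 + (27−22.89)²/22.89 + (31−28.61)²/28.61 + (7−5.72)²/5.72 + (12−17.17)²/17.17 = 3.0689
df = 5
p-value (upper-tail) = 0.68936
At α=0.05: p ≥ α → fail to reject H₀

reject H₀: no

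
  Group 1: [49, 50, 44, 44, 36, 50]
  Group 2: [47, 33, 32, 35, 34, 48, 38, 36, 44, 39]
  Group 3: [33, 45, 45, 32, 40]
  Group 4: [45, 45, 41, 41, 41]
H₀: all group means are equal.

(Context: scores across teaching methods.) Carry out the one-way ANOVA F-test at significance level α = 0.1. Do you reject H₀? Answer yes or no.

Group means [45.50, 38.60, 39.00, 42.60], grand mean 41.038
SSB = Σnᵢ(x̄ᵢ−x̄)² = 211.862; SSW = ΣΣ(x−x̄ᵢ)² = 629.100
MSB = 211.862/3 = 70.6205; MSW = 629.100/22 = 28.5955
F = MSB/MSW = 2.4696
df = (3, 22)
p-value (upper-tail) = 0.08870
At α=0.1: p < α → reject H₀

reject H₀: yes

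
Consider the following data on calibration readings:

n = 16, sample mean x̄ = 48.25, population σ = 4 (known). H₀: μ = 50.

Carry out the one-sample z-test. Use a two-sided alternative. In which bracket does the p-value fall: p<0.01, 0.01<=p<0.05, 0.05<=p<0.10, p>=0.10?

SE = σ/√n = 4/√16 = 1.0000
z = (x̄−μ₀)/SE = (48.25−50)/1.0000 = -1.7500
p-value (two-sided) = 0.08012
→ bracket: 0.05<=p<0.10

p-value bracket: 0.05<=p<0.10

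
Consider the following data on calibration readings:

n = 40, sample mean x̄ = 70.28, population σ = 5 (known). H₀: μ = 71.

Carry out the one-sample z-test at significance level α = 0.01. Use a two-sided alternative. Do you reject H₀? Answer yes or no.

SE = σ/√n = 5/√40 = 0.7906
z = (x̄−μ₀)/SE = (70.28−71)/0.7906 = -0.9107
p-value (two-sided) = 0.36243
At α=0.01: p ≥ α → fail to reject H₀

reject H₀: no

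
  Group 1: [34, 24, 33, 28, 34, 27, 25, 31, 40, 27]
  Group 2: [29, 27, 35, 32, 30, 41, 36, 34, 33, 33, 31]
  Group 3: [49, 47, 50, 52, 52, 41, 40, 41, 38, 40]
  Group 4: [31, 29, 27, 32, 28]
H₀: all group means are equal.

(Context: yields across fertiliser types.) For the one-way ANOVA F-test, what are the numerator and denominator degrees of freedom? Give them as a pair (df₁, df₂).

k = 4 groups, N = 36 total
df = (k−1, N−k) = (4−1, 36−4) = (3, 32)

degrees of freedom = [3, 32]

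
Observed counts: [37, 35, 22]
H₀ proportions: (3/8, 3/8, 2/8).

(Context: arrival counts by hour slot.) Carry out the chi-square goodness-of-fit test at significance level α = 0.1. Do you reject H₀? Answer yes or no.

reject H₀: no

n = 94; E_i = n·p_i = [35.25, 35.25, 23.50]
χ² = (37−35.25)²/35.25 + (35−35.25)²/35.25 + (22−23.50)²/23.50 = 0.1844
df = 2
p-value (upper-tail) = 0.91192
At α=0.1: p ≥ α → fail to reject H₀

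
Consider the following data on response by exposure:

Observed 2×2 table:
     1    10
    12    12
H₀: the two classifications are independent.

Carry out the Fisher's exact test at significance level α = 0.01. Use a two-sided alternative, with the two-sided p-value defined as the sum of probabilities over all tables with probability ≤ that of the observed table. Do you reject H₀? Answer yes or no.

Margins: r₁=11, r₂=24, c₁=13, c₂=22, n=35
p_obs = C(11,1)·C(24,12)/C(35,13); sum pmf over tables with pmf ≤ p_obs
p-value (two-sided) = 0.02700
At α=0.01: p ≥ α → fail to reject H₀

reject H₀: no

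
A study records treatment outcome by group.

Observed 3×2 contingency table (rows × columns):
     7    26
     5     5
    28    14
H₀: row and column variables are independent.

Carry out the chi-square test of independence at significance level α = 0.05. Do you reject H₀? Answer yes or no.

Row totals [33, 10, 42], col totals [40, 45], n=85
χ² = (7−15.53)²/15.53 + (26−17.47)²/17.47 + (5−4.71)²/4.71 + (5−5.29)²/5.29 + (28−19.76)²/19.76 + (14−22.24)²/22.24 = 15.3651
df = 2
p-value (upper-tail) = 0.00046
At α=0.05: p < α → reject H₀

reject H₀: yes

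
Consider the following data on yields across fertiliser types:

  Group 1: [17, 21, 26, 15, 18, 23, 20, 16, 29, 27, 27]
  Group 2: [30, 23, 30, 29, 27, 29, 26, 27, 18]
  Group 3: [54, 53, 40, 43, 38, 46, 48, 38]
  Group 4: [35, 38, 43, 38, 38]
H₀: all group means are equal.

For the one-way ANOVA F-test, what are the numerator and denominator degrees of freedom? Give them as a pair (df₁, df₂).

k = 4 groups, N = 33 total
df = (k−1, N−k) = (4−1, 33−4) = (3, 29)

degrees of freedom = [3, 29]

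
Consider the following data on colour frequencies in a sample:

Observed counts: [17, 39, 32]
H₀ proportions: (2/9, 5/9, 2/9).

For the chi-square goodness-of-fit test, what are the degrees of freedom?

df = k − 1 = 3 − 1 = 2

degrees of freedom = 2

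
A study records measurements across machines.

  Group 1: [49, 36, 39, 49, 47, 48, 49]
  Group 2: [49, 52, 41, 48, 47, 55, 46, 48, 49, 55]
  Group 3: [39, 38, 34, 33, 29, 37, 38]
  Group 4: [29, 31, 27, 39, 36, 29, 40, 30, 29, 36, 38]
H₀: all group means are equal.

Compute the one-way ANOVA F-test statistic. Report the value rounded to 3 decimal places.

Group means [45.29, 49.00, 35.43, 33.09], grand mean 40.543
SSB = Σnᵢ(x̄ᵢ−x̄)² = 1666.634; SSW = ΣΣ(x−x̄ᵢ)² = 640.052
MSB = 1666.634/3 = 555.5446; MSW = 640.052/31 = 20.6468
F = MSB/MSW = 26.9070
df = (3, 31)

test statistic = 26.907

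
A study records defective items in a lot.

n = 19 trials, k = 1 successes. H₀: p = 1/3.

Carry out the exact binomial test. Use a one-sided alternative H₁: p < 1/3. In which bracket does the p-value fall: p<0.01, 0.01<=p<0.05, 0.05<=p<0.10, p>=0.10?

Exact binomial: n=19, k=1, p₀=1/3=0.3333
P(X≤1) from Σ C(n,i)·p₀^i·(1−p₀)^(n−i)
p-value (one-sided, H₁ less) = 0.00474
→ bracket: p<0.01

p-value bracket: p<0.01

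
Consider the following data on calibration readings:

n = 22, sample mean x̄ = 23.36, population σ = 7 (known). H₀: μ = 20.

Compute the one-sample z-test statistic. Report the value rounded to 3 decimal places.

test statistic = 2.251

SE = σ/√n = 7/√22 = 1.4924
z = (x̄−μ₀)/SE = (23.36−20)/1.4924 = 2.2514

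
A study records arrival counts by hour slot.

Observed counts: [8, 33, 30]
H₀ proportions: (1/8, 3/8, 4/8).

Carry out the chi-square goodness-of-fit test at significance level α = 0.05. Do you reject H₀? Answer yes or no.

n = 71; E_i = n·p_i = [8.88, 26.62, 35.50]
χ² = (8−8.88)²/8.88 + (33−26.62)²/26.62 + (30−35.50)²/35.50 = 2.4648
df = 2
p-value (upper-tail) = 0.29159
At α=0.05: p ≥ α → fail to reject H₀

reject H₀: no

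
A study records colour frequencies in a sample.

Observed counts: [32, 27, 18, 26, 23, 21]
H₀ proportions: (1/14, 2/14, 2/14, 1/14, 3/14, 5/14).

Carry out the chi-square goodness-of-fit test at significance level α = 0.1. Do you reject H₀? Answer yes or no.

n = 147; E_i = n·p_i = [10.50, 21.00, 21.00, 10.50, 31.50, 52.50]
χ² = (32−10.50)²/10.50 + (27−21.00)²/21.00 + (18−21.00)²/21.00 + (26−10.50)²/10.50 + (23−31.50)²/31.50 + (21−52.50)²/52.50 = 90.2413
df = 5
p-value (upper-tail) = 0.00000
At α=0.1: p < α → reject H₀

reject H₀: yes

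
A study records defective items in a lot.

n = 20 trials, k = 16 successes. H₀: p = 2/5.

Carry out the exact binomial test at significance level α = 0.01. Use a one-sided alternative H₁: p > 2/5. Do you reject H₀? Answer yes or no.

Exact binomial: n=20, k=16, p₀=2/5=0.4000
P(X≥16) from Σ C(n,i)·p₀^i·(1−p₀)^(n−i)
p-value (one-sided, H₁ greater) = 0.00032
At α=0.01: p < α → reject H₀

reject H₀: yes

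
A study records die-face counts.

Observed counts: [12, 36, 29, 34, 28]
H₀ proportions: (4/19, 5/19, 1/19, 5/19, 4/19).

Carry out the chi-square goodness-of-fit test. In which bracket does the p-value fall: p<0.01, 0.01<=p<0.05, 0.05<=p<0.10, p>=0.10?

p-value bracket: p<0.01

n = 139; E_i = n·p_i = [29.26, 36.58, 7.32, 36.58, 29.26]
χ² = (12−29.26)²/29.26 + (36−36.58)²/36.58 + (29−7.32)²/7.32 + (34−36.58)²/36.58 + (28−29.26)²/29.26 = 74.7022
df = 4
p-value (upper-tail) = 0.00000
→ bracket: p<0.01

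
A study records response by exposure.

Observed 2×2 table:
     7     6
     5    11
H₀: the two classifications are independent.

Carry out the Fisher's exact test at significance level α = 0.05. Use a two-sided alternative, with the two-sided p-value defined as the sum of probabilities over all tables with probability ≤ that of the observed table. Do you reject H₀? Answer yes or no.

reject H₀: no

Margins: r₁=13, r₂=16, c₁=12, c₂=17, n=29
p_obs = C(13,7)·C(16,5)/C(29,12); sum pmf over tables with pmf ≤ p_obs
p-value (two-sided) = 0.27418
At α=0.05: p ≥ α → fail to reject H₀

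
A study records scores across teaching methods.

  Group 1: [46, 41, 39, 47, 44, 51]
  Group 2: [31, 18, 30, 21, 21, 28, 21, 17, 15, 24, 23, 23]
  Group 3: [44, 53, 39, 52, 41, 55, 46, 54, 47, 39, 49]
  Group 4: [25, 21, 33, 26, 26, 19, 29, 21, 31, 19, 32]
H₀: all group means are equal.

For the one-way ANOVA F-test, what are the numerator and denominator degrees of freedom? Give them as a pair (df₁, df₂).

k = 4 groups, N = 40 total
df = (k−1, N−k) = (4−1, 40−4) = (3, 36)

degrees of freedom = [3, 36]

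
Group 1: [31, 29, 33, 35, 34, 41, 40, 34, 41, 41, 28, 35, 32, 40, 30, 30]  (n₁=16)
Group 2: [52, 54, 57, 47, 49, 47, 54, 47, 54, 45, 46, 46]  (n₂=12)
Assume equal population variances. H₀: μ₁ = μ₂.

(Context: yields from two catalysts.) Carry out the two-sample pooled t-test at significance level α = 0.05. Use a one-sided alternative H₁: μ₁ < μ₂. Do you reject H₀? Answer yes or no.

x̄₁=34.625, s₁=4.631, n₁=16
x̄₂=49.833, s₂=4.108, n₂=12
s_p² = [15·4.631² + 11·4.108²]/26 = 19.5160
SE = √(s_p²·(1/16+1/12)) = 1.6870
t = (34.625−49.833)/1.6870 = -9.0148
df = 26
p-value (one-sided, H₁ less) = 0.00000
At α=0.05: p < α → reject H₀

reject H₀: yes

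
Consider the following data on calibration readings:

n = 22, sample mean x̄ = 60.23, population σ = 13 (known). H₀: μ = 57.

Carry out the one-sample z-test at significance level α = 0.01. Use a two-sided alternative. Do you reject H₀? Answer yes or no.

SE = σ/√n = 13/√22 = 2.7716
z = (x̄−μ₀)/SE = (60.23−57)/2.7716 = 1.1654
p-value (two-sided) = 0.24386
At α=0.01: p ≥ α → fail to reject H₀

reject H₀: no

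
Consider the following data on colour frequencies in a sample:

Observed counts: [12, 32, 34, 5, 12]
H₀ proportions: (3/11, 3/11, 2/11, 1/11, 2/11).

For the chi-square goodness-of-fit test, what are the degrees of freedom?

df = k − 1 = 5 − 1 = 4

degrees of freedom = 4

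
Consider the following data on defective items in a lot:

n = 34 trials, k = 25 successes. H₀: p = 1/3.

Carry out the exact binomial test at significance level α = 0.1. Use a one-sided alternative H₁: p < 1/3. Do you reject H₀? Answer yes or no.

reject H₀: no

Exact binomial: n=34, k=25, p₀=1/3=0.3333
P(X≤25) from Σ C(n,i)·p₀^i·(1−p₀)^(n−i)
p-value (one-sided, H₁ less) = 1.00000
At α=0.1: p ≥ α → fail to reject H₀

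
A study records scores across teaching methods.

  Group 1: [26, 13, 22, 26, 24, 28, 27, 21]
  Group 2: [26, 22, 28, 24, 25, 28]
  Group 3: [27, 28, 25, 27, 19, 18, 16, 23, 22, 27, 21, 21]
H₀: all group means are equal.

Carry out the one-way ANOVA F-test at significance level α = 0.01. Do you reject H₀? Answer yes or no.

reject H₀: no

Group means [23.38, 25.50, 22.83], grand mean 23.615
SSB = Σnᵢ(x̄ᵢ−x̄)² = 29.112; SSW = ΣΣ(x−x̄ᵢ)² = 367.042
MSB = 29.112/2 = 14.5561; MSW = 367.042/23 = 15.9583
F = MSB/MSW = 0.9121
df = (2, 23)
p-value (upper-tail) = 0.41571
At α=0.01: p ≥ α → fail to reject H₀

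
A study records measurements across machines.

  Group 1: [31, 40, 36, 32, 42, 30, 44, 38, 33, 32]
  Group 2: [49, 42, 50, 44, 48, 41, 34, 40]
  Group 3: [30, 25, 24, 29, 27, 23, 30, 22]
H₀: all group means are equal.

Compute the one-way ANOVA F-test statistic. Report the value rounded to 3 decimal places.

test statistic = 27.657

Group means [35.80, 43.50, 26.25], grand mean 35.231
SSB = Σnᵢ(x̄ᵢ−x̄)² = 1195.515; SSW = ΣΣ(x−x̄ᵢ)² = 497.100
MSB = 1195.515/2 = 597.7577; MSW = 497.100/23 = 21.6130
F = MSB/MSW = 27.6573
df = (2, 23)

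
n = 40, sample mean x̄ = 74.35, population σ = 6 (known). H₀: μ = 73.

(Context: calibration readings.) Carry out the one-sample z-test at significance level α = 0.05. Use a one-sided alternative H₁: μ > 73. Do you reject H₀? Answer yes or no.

reject H₀: no

SE = σ/√n = 6/√40 = 0.9487
z = (x̄−μ₀)/SE = (74.35−73)/0.9487 = 1.4230
p-value (one-sided, H₁ greater) = 0.07736
At α=0.05: p ≥ α → fail to reject H₀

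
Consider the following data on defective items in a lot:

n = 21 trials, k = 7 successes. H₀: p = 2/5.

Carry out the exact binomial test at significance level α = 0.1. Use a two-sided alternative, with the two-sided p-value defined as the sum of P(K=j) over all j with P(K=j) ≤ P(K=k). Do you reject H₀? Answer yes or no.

reject H₀: no

Exact binomial: n=21, k=7, p₀=2/5=0.4000
P(X=j) = C(n,j)·p₀^j·(1−p₀)^(n−j); p = Σ P(X=j) over j with P(X=j) ≤ P(X=7)
p-value (two-sided) = 0.65810
At α=0.1: p ≥ α → fail to reject H₀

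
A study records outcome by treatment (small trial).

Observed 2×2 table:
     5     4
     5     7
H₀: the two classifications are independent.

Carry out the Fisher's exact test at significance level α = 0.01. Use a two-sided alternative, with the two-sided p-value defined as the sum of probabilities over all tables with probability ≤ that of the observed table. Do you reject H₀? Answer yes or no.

Margins: r₁=9, r₂=12, c₁=10, c₂=11, n=21
p_obs = C(9,5)·C(12,5)/C(21,10); sum pmf over tables with pmf ≤ p_obs
p-value (two-sided) = 0.66992
At α=0.01: p ≥ α → fail to reject H₀

reject H₀: no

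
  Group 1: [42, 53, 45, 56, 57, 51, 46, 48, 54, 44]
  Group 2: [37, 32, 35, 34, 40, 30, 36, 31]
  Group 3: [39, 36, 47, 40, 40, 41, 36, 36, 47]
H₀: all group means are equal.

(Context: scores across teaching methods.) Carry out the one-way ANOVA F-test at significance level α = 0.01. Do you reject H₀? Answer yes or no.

reject H₀: yes

Group means [49.60, 34.38, 40.22], grand mean 41.963
SSB = Σnᵢ(x̄ᵢ−x̄)² = 1071.132; SSW = ΣΣ(x−x̄ᵢ)² = 479.831
MSB = 1071.132/2 = 535.5662; MSW = 479.831/24 = 19.9929
F = MSB/MSW = 26.7878
df = (2, 24)
p-value (upper-tail) = 0.00000
At α=0.01: p < α → reject H₀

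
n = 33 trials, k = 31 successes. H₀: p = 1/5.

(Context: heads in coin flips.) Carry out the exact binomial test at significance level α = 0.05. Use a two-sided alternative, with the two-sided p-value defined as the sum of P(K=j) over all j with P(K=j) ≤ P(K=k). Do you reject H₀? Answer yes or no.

reject H₀: yes

Exact binomial: n=33, k=31, p₀=1/5=0.2000
P(X=j) = C(n,j)·p₀^j·(1−p₀)^(n−j); p = Σ P(X=j) over j with P(X=j) ≤ P(X=31)
p-value (two-sided) = 0.00000
At α=0.05: p < α → reject H₀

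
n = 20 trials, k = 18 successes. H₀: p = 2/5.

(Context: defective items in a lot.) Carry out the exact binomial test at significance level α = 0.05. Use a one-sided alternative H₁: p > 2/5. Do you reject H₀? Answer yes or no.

reject H₀: yes

Exact binomial: n=20, k=18, p₀=2/5=0.4000
P(X≥18) from Σ C(n,i)·p₀^i·(1−p₀)^(n−i)
p-value (one-sided, H₁ greater) = 0.00001
At α=0.05: p < α → reject H₀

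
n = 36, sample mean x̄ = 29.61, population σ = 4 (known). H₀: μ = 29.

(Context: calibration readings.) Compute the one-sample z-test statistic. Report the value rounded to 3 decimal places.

SE = σ/√n = 4/√36 = 0.6667
z = (x̄−μ₀)/SE = (29.61−29)/0.6667 = 0.9150

test statistic = 0.915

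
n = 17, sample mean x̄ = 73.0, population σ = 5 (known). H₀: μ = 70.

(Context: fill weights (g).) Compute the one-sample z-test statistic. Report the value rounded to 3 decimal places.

test statistic = 2.474

SE = σ/√n = 5/√17 = 1.2127
z = (x̄−μ₀)/SE = (73.0−70)/1.2127 = 2.4739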